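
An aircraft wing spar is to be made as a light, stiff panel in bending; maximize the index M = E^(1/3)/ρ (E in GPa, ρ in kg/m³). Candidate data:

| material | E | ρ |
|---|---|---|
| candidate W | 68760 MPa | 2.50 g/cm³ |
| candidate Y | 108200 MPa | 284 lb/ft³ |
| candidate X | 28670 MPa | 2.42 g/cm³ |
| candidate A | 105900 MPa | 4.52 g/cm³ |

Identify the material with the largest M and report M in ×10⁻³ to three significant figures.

In SI units:
  candidate W: E = 68.76 GPa, ρ = 2500 kg/m³
  candidate Y: E = 108.2 GPa, ρ = 4549 kg/m³
  candidate X: E = 28.67 GPa, ρ = 2420 kg/m³
  candidate A: E = 105.9 GPa, ρ = 4520 kg/m³
  candidate W: M = 1.64×10⁻³
  candidate X: M = 1.26×10⁻³
  candidate Y: M = 1.05×10⁻³
  candidate A: M = 1.05×10⁻³
Candidate W ranks first.

candidate W, M = 1.64×10⁻³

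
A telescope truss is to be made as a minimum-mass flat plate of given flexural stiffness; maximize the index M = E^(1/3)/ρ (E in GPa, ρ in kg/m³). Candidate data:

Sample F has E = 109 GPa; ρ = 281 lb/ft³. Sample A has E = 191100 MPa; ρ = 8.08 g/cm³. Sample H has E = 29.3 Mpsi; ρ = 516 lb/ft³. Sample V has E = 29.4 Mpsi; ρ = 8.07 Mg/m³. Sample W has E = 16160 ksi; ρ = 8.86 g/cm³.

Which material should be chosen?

sample F

Putting every candidate on a common basis:
  sample F: E = 109.0 GPa, ρ = 4501 kg/m³
  sample A: E = 191.1 GPa, ρ = 8080 kg/m³
  sample H: E = 202.0 GPa, ρ = 8266 kg/m³
  sample V: E = 202.7 GPa, ρ = 8070 kg/m³
  sample W: E = 111.4 GPa, ρ = 8860 kg/m³
  sample F: M = 1.06×10⁻³
  sample V: M = 0.728×10⁻³
  sample A: M = 0.713×10⁻³
  sample H: M = 0.710×10⁻³
  sample W: M = 0.543×10⁻³
Sample F has the largest M.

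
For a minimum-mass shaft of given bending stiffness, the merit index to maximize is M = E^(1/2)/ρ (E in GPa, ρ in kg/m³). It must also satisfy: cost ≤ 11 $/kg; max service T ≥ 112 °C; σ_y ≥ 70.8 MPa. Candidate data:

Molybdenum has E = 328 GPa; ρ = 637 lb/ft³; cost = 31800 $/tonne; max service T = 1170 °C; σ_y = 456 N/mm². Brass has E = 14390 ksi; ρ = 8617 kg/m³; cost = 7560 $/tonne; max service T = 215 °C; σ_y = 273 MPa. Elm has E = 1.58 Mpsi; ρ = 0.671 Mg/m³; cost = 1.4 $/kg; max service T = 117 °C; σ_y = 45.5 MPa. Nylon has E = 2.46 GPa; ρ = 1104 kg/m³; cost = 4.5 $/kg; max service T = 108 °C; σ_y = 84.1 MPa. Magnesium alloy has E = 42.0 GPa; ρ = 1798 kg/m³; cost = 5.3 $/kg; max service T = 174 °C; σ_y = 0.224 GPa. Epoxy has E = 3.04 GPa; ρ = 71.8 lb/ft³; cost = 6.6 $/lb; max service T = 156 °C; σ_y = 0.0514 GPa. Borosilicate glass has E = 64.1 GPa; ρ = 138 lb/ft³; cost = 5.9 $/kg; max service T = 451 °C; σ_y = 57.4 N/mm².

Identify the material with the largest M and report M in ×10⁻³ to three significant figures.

Screen on constraints: cost ≤ 11 $/kg; max service T ≥ 112 °C; σ_y ≥ 70.8 MPa. Survivors: brass, magnesium alloy.
After converting to SI:
  brass: E = 99.22 GPa, ρ = 8617 kg/m³
  magnesium alloy: E = 42.00 GPa, ρ = 1798 kg/m³
  magnesium alloy: M = 3.60×10⁻³
  brass: M = 1.16×10⁻³
Highest index: magnesium alloy.

magnesium alloy, M = 3.60×10⁻³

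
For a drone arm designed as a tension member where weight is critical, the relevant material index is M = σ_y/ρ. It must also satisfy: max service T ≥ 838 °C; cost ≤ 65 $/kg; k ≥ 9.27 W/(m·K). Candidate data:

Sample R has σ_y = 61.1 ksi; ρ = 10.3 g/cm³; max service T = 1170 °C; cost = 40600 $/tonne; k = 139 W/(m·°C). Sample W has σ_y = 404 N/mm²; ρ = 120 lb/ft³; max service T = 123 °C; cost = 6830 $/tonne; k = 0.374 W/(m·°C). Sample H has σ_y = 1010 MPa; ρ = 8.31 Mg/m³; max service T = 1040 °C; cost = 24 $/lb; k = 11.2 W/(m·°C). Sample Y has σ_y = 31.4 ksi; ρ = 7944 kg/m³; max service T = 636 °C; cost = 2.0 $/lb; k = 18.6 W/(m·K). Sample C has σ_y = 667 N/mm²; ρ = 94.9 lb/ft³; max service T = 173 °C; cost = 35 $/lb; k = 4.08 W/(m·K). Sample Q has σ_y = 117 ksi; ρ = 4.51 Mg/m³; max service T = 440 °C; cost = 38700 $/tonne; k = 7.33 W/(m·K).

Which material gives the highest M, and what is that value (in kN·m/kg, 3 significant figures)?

Screen on constraints: max service T ≥ 838 °C; cost ≤ 65 $/kg; k ≥ 9.27 W/(m·K). Survivors: sample R, sample H.
Convert each candidate to consistent units, then evaluate M:
  sample R: σ_y = 421.3 MPa, ρ = 10300 kg/m³
  sample H: σ_y = 1010 MPa, ρ = 8310 kg/m³
  sample H: M = 122 kN·m/kg
  sample R: M = 40.9 kN·m/kg
Highest index: sample H.

sample H, M = 122 kN·m/kg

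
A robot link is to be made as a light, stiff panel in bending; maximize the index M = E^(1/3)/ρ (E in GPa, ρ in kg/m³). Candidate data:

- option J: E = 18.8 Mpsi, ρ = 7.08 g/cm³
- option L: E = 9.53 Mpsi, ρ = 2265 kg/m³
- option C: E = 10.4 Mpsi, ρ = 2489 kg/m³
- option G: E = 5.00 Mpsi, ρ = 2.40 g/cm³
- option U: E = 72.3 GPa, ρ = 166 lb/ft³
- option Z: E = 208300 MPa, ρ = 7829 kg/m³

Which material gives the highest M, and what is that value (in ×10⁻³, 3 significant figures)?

Putting every candidate on a common basis:
  option J: E = 129.6 GPa, ρ = 7080 kg/m³
  option L: E = 65.71 GPa, ρ = 2265 kg/m³
  option C: E = 71.71 GPa, ρ = 2489 kg/m³
  option G: E = 34.47 GPa, ρ = 2400 kg/m³
  option U: E = 72.30 GPa, ρ = 2659 kg/m³
  option Z: E = 208.3 GPa, ρ = 7829 kg/m³
  option L: M = 1.78×10⁻³
  option C: M = 1.67×10⁻³
  option U: M = 1.57×10⁻³
  option G: M = 1.36×10⁻³
  option Z: M = 0.757×10⁻³
  option J: M = 0.715×10⁻³
The maximum is for option L.

option L, M = 1.78×10⁻³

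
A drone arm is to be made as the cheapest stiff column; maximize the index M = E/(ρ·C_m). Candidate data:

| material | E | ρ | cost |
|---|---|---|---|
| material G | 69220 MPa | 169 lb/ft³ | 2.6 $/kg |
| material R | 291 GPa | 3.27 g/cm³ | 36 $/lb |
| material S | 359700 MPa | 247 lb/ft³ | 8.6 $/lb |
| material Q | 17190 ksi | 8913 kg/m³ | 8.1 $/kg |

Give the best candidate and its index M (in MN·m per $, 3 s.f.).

Normalizing units and computing the index:
  material G: E = 69.22 GPa, ρ = 2707 kg/m³, cost = 2.600 $/kg
  material R: E = 291.0 GPa, ρ = 3270 kg/m³, cost = 79.37 $/kg
  material S: E = 359.7 GPa, ρ = 3957 kg/m³, cost = 18.96 $/kg
  material Q: E = 118.5 GPa, ρ = 8913 kg/m³, cost = 8.100 $/kg
  material G: M = 9.83 MN·m per $
  material S: M = 4.80 MN·m per $
  material Q: M = 1.64 MN·m per $
  material R: M = 1.12 MN·m per $
Material G has the largest M.

material G, M = 9.83 MN·m per $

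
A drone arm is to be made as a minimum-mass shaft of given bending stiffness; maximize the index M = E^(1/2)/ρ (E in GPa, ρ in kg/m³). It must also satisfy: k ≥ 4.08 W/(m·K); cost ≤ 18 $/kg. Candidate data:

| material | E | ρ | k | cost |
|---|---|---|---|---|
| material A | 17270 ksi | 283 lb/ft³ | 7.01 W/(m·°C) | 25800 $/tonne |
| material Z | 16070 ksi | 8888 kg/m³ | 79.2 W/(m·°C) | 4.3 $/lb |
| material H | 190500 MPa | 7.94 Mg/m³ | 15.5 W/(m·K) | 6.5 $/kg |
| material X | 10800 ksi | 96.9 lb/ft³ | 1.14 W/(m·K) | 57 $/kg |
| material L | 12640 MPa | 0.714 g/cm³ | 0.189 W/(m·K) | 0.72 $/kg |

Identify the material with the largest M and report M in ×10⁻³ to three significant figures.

material H, M = 1.74×10⁻³

Screen on constraints: k ≥ 4.08 W/(m·K); cost ≤ 18 $/kg. Survivors: material Z, material H.
Convert each candidate to consistent units, then evaluate M:
  material Z: E = 110.8 GPa, ρ = 8888 kg/m³
  material H: E = 190.5 GPa, ρ = 7940 kg/m³
  material H: M = 1.74×10⁻³
  material Z: M = 1.18×10⁻³
Material H ranks first.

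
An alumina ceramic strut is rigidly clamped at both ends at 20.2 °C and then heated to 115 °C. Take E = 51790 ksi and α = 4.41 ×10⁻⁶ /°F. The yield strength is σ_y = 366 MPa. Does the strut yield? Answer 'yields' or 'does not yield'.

E = 51790 ksi = 357.1 GPa.
α = 4.41×10⁻⁶/°F × 9/5 = 7.94×10⁻⁶/K.
ΔT = 94.80 K. Constrained thermal stress σ = E·α·ΔT = 357.1×10³ MPa × 7.94×10⁻⁶ × 94.80 = 269 MPa (compressive).
Compare to σ_y = 366 MPa: σ < σ_y, so it does not yield.

does not yield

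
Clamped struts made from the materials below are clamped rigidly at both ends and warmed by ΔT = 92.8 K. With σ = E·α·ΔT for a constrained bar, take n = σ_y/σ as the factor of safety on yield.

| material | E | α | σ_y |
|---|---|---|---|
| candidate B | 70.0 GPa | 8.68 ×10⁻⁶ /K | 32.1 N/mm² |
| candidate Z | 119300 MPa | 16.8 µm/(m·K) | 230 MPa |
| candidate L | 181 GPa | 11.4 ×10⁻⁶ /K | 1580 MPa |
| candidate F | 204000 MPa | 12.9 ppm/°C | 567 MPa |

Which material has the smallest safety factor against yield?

Converting E to GPa, α to ×10⁻⁶/K, σ_y to MPa, then σ and n for each:
  candidate B: E = 70.00, α = 8.68, σ_y = 32.10 → σ = 56.4 MPa, n = 0.569
  candidate Z: E = 119.3, α = 16.8, σ_y = 230.0 → σ = 186 MPa, n = 1.24
  candidate L: E = 181.0, α = 11.4, σ_y = 1580 → σ = 191 MPa, n = 8.25
  candidate F: E = 204.0, α = 12.9, σ_y = 567.0 → σ = 244 MPa, n = 2.32
The minimum is candidate B at n = 0.569.

candidate B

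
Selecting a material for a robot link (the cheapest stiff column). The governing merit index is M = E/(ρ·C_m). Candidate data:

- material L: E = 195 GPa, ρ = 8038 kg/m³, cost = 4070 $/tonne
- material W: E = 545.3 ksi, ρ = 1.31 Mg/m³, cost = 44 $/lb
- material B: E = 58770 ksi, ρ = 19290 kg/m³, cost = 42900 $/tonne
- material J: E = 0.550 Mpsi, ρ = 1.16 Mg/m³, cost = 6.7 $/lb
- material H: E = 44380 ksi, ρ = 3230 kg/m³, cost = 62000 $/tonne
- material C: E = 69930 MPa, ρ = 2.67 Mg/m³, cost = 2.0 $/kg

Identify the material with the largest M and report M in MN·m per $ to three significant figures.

Putting every candidate on a common basis:
  material L: E = 195.0 GPa, ρ = 8038 kg/m³, cost = 4.070 $/kg
  material W: E = 3.760 GPa, ρ = 1310 kg/m³, cost = 97.00 $/kg
  material B: E = 405.2 GPa, ρ = 19290 kg/m³, cost = 42.90 $/kg
  material J: E = 3.792 GPa, ρ = 1160 kg/m³, cost = 14.77 $/kg
  material H: E = 306.0 GPa, ρ = 3230 kg/m³, cost = 62.00 $/kg
  material C: E = 69.93 GPa, ρ = 2670 kg/m³, cost = 2.000 $/kg
  material C: M = 13.1 MN·m per $
  material L: M = 5.96 MN·m per $
  material H: M = 1.53 MN·m per $
  material B: M = 0.490 MN·m per $
  material J: M = 0.221 MN·m per $
  material W: M = 0.0296 MN·m per $
Material C has the largest M.

material C, M = 13.1 MN·m per $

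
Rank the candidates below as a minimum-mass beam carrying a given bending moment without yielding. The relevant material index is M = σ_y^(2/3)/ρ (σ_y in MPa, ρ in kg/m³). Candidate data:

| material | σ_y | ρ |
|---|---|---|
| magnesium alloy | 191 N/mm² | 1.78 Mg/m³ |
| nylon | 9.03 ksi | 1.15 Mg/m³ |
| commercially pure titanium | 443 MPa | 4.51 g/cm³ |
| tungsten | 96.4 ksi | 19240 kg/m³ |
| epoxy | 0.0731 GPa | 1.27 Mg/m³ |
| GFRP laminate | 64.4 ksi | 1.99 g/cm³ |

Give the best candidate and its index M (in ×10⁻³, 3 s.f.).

Normalizing units and computing the index:
  magnesium alloy: σ_y = 191.0 MPa, ρ = 1780 kg/m³
  nylon: σ_y = 62.26 MPa, ρ = 1150 kg/m³
  commercially pure titanium: σ_y = 443.0 MPa, ρ = 4510 kg/m³
  tungsten: σ_y = 664.7 MPa, ρ = 19240 kg/m³
  epoxy: σ_y = 73.10 MPa, ρ = 1270 kg/m³
  GFRP laminate: σ_y = 444.0 MPa, ρ = 1990 kg/m³
  GFRP laminate: M = 29.2×10⁻³
  magnesium alloy: M = 18.6×10⁻³
  epoxy: M = 13.8×10⁻³
  nylon: M = 13.7×10⁻³
  commercially pure titanium: M = 12.9×10⁻³
  tungsten: M = 3.96×10⁻³
GFRP laminate has the largest M.

GFRP laminate, M = 29.2×10⁻³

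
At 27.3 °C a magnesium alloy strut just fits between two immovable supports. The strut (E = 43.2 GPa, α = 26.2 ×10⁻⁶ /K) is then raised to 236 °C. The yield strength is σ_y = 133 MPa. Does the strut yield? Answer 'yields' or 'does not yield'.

ΔT = 208.7 K. Constrained thermal stress σ = E·α·ΔT = 43.20×10³ MPa × 26.2×10⁻⁶ × 208.7 = 236 MPa (compressive).
Compare to σ_y = 133 MPa: σ ≥ σ_y, so it yields.

yields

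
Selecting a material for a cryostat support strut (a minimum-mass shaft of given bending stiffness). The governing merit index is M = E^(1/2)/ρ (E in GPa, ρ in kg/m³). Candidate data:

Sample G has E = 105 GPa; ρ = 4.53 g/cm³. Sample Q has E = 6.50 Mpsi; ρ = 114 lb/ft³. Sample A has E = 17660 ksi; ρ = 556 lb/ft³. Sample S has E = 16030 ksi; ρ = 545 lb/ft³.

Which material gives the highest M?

Convert each candidate to consistent units, then evaluate M:
  sample G: E = 105.0 GPa, ρ = 4530 kg/m³
  sample Q: E = 44.82 GPa, ρ = 1826 kg/m³
  sample A: E = 121.8 GPa, ρ = 8906 kg/m³
  sample S: E = 110.5 GPa, ρ = 8730 kg/m³
  sample Q: M = 3.67×10⁻³
  sample G: M = 2.26×10⁻³
  sample A: M = 1.24×10⁻³
  sample S: M = 1.20×10⁻³
The maximum is for sample Q.

sample Q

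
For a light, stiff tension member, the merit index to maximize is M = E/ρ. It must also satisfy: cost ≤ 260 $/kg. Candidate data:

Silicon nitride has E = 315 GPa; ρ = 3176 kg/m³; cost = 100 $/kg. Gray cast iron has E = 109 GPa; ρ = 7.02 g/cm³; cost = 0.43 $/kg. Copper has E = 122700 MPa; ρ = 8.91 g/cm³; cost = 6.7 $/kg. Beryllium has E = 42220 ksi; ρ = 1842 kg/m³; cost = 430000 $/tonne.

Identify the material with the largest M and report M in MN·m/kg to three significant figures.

silicon nitride, M = 99.2 MN·m/kg

Screen on constraints: cost ≤ 260 $/kg. Survivors: silicon nitride, gray cast iron, copper.
In SI units:
  silicon nitride: E = 315.0 GPa, ρ = 3176 kg/m³
  gray cast iron: E = 109.0 GPa, ρ = 7020 kg/m³
  copper: E = 122.7 GPa, ρ = 8910 kg/m³
  silicon nitride: M = 99.2 MN·m/kg
  gray cast iron: M = 15.5 MN·m/kg
  copper: M = 13.8 MN·m/kg
Silicon nitride ranks first.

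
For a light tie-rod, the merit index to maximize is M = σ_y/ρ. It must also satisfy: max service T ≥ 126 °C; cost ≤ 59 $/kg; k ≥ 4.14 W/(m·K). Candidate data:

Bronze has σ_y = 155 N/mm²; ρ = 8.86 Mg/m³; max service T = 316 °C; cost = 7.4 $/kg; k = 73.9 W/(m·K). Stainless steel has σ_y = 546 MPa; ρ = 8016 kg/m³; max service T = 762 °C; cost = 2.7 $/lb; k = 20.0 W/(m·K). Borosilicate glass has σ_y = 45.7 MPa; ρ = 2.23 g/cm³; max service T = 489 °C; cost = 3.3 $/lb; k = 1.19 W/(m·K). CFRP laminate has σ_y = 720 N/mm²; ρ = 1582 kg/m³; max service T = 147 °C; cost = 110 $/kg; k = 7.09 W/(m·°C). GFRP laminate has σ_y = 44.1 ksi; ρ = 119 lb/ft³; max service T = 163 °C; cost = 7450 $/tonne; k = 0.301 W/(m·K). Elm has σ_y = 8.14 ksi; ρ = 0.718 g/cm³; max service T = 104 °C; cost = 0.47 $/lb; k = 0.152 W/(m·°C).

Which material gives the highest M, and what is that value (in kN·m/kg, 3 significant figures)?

stainless steel, M = 68.1 kN·m/kg

Screen on constraints: max service T ≥ 126 °C; cost ≤ 59 $/kg; k ≥ 4.14 W/(m·K). Survivors: bronze, stainless steel.
After converting to SI:
  bronze: σ_y = 155.0 MPa, ρ = 8860 kg/m³
  stainless steel: σ_y = 546.0 MPa, ρ = 8016 kg/m³
  stainless steel: M = 68.1 kN·m/kg
  bronze: M = 17.5 kN·m/kg
Highest index: stainless steel.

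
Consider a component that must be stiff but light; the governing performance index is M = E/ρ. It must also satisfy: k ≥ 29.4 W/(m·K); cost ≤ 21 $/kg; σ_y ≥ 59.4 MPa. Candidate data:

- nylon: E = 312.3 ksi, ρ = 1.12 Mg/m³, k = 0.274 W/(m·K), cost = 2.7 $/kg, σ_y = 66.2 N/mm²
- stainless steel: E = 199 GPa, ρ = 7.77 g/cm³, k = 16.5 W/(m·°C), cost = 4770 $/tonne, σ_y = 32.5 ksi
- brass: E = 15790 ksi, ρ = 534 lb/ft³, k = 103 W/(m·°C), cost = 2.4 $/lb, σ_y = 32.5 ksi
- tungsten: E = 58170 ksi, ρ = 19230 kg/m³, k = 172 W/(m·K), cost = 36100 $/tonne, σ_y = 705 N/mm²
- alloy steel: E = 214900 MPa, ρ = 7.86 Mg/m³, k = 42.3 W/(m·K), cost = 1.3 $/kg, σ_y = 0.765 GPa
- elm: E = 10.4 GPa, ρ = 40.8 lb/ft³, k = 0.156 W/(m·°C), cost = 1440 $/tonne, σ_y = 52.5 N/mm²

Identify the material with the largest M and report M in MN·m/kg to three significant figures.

Screen on constraints: k ≥ 29.4 W/(m·K); cost ≤ 21 $/kg; σ_y ≥ 59.4 MPa. Survivors: brass, alloy steel.
Putting every candidate on a common basis:
  brass: E = 108.9 GPa, ρ = 8554 kg/m³
  alloy steel: E = 214.9 GPa, ρ = 7860 kg/m³
  alloy steel: M = 27.3 MN·m/kg
  brass: M = 12.7 MN·m/kg
Alloy steel ranks first.

alloy steel, M = 27.3 MN·m/kg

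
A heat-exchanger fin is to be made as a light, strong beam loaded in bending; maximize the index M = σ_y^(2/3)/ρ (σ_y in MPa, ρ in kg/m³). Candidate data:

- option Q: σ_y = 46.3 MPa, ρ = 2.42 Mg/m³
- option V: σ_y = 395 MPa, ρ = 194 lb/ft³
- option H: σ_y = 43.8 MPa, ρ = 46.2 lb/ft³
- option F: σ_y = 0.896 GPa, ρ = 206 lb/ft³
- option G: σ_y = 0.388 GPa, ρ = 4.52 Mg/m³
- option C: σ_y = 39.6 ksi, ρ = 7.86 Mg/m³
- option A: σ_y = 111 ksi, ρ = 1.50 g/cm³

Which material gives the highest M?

After converting to SI:
  option Q: σ_y = 46.30 MPa, ρ = 2420 kg/m³
  option V: σ_y = 395.0 MPa, ρ = 3108 kg/m³
  option H: σ_y = 43.80 MPa, ρ = 740.1 kg/m³
  option F: σ_y = 896.0 MPa, ρ = 3300 kg/m³
  option G: σ_y = 388.0 MPa, ρ = 4520 kg/m³
  option C: σ_y = 273.0 MPa, ρ = 7860 kg/m³
  option A: σ_y = 765.3 MPa, ρ = 1500 kg/m³
  option A: M = 55.8×10⁻³
  option F: M = 28.2×10⁻³
  option V: M = 17.3×10⁻³
  option H: M = 16.8×10⁻³
  option G: M = 11.8×10⁻³
  option C: M = 5.35×10⁻³
  option Q: M = 5.33×10⁻³
Highest index: option A.

option A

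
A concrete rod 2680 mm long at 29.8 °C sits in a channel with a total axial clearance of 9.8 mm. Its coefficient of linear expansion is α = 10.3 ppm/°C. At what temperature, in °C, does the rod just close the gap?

385 °C

α·L₀·ΔT = 9.8 mm ⇒ ΔT = 9.8 / (10.3×10⁻⁶ × 2680.0) = 355.0 K.
T = 29.8 + 355.0 = 384.8 °C.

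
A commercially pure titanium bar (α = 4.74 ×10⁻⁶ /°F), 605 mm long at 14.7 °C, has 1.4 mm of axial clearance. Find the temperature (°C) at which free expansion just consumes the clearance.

286 °C

α = 4.74×10⁻⁶/°F × 9/5 = 8.53×10⁻⁶/K.
α·L₀·ΔT = 1.4 mm ⇒ ΔT = 1.4 / (8.53×10⁻⁶ × 605.0) = 271.2 K.
T = 14.7 + 271.2 = 285.9 °C.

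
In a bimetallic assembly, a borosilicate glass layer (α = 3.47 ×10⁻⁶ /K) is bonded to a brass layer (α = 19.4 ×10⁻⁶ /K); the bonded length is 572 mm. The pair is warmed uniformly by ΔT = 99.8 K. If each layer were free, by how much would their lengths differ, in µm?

909 µm

Δα = |3.47 − 19.4|×10⁻⁶/K = 15.9×10⁻⁶/K.
ΔL_mismatch = Δα·L·ΔT = 15.9×10⁻⁶ × 572.0 mm × 99.8 K = 909 µm.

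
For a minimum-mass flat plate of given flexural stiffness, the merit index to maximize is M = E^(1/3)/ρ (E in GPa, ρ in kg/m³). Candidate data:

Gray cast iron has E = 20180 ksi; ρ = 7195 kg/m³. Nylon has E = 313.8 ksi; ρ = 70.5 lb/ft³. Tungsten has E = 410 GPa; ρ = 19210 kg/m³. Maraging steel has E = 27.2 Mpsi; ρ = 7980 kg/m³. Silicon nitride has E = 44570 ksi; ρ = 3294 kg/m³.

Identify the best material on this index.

silicon nitride

In SI units:
  gray cast iron: E = 139.1 GPa, ρ = 7195 kg/m³
  nylon: E = 2.164 GPa, ρ = 1129 kg/m³
  tungsten: E = 410.0 GPa, ρ = 19210 kg/m³
  maraging steel: E = 187.5 GPa, ρ = 7980 kg/m³
  silicon nitride: E = 307.3 GPa, ρ = 3294 kg/m³
  silicon nitride: M = 2.05×10⁻³
  nylon: M = 1.15×10⁻³
  gray cast iron: M = 0.720×10⁻³
  maraging steel: M = 0.717×10⁻³
  tungsten: M = 0.387×10⁻³
Highest index: silicon nitride.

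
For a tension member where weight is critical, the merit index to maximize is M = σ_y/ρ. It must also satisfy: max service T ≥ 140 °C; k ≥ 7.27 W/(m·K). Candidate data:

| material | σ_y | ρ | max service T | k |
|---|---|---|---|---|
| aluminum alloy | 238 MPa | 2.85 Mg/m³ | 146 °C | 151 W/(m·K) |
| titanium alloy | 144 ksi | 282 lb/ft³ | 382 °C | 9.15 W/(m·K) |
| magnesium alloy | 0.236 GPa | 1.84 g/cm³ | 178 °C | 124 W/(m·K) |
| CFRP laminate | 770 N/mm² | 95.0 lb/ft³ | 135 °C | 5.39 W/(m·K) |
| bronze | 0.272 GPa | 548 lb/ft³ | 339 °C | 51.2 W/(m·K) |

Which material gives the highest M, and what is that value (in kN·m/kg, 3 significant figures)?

Screen on constraints: max service T ≥ 140 °C; k ≥ 7.27 W/(m·K). Survivors: aluminum alloy, titanium alloy, magnesium alloy, bronze.
Convert each candidate to consistent units, then evaluate M:
  aluminum alloy: σ_y = 238.0 MPa, ρ = 2850 kg/m³
  titanium alloy: σ_y = 992.8 MPa, ρ = 4517 kg/m³
  magnesium alloy: σ_y = 236.0 MPa, ρ = 1840 kg/m³
  bronze: σ_y = 272.0 MPa, ρ = 8778 kg/m³
  titanium alloy: M = 220 kN·m/kg
  magnesium alloy: M = 128 kN·m/kg
  aluminum alloy: M = 83.5 kN·m/kg
  bronze: M = 31.0 kN·m/kg
Titanium alloy ranks first.

titanium alloy, M = 220 kN·m/kg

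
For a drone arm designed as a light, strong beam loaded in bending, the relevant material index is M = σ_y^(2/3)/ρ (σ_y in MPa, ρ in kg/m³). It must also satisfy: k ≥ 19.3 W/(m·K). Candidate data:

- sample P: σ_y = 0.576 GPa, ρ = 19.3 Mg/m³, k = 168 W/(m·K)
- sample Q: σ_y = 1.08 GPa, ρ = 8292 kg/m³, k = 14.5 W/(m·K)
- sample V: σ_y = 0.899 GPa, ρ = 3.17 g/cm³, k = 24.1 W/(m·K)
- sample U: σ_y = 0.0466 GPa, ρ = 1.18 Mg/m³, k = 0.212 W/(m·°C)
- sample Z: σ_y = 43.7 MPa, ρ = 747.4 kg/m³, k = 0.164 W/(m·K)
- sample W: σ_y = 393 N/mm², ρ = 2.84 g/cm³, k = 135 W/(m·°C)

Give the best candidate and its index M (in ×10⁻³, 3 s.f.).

Screen on constraints: k ≥ 19.3 W/(m·K). Survivors: sample P, sample V, sample W.
After converting to SI:
  sample P: σ_y = 576.0 MPa, ρ = 19300 kg/m³
  sample V: σ_y = 899.0 MPa, ρ = 3170 kg/m³
  sample W: σ_y = 393.0 MPa, ρ = 2840 kg/m³
  sample V: M = 29.4×10⁻³
  sample W: M = 18.9×10⁻³
  sample P: M = 3.59×10⁻³
The maximum is for sample V.

sample V, M = 29.4×10⁻³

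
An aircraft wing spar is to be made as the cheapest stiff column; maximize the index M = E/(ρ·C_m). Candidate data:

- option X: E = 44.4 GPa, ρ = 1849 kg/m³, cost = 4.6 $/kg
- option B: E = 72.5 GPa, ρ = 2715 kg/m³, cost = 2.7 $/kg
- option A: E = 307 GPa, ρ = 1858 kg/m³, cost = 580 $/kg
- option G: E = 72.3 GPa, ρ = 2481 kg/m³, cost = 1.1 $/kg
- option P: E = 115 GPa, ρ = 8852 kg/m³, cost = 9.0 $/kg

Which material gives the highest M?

Computing M directly (units already consistent):
  option G: M = 26.5 MN·m per $
  option B: M = 9.89 MN·m per $
  option X: M = 5.22 MN·m per $
  option P: M = 1.44 MN·m per $
  option A: M = 0.285 MN·m per $
Highest index: option G.

option G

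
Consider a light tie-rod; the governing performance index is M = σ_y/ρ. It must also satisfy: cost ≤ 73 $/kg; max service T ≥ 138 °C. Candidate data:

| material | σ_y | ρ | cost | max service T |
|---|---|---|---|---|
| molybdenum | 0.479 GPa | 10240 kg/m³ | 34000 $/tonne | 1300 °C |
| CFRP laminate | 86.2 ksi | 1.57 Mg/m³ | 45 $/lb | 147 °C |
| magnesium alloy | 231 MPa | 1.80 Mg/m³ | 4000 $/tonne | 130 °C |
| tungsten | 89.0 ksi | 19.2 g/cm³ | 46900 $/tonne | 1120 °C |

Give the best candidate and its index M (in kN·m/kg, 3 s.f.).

molybdenum, M = 46.8 kN·m/kg

Screen on constraints: cost ≤ 73 $/kg; max service T ≥ 138 °C. Survivors: molybdenum, tungsten.
Convert each candidate to consistent units, then evaluate M:
  molybdenum: σ_y = 479.0 MPa, ρ = 10240 kg/m³
  tungsten: σ_y = 613.6 MPa, ρ = 19200 kg/m³
  molybdenum: M = 46.8 kN·m/kg
  tungsten: M = 32.0 kN·m/kg
Highest index: molybdenum.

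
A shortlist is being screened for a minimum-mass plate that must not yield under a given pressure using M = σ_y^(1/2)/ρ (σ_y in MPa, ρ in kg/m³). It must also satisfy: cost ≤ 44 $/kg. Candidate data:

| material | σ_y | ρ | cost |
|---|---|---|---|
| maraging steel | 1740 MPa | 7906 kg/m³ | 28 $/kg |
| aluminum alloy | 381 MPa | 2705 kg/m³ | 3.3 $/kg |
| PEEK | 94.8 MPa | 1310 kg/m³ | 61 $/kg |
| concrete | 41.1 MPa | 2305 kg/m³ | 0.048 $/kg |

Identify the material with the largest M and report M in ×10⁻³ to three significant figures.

aluminum alloy, M = 7.22×10⁻³

Screen on constraints: cost ≤ 44 $/kg. Survivors: maraging steel, aluminum alloy, concrete.
Per-candidate index values:
  aluminum alloy: M = 7.22×10⁻³
  maraging steel: M = 5.28×10⁻³
  concrete: M = 2.78×10⁻³
Aluminum alloy has the largest M.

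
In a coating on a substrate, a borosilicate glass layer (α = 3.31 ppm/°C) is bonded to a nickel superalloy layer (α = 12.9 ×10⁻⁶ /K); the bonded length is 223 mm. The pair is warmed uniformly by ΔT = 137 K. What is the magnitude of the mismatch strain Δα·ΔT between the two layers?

1.31×10⁻³

Δα = |3.31 − 12.9|×10⁻⁶/K = 9.59×10⁻⁶/K.
Mismatch strain = Δα·ΔT = 9.59×10⁻⁶ × 137.0 = 1.31×10⁻³.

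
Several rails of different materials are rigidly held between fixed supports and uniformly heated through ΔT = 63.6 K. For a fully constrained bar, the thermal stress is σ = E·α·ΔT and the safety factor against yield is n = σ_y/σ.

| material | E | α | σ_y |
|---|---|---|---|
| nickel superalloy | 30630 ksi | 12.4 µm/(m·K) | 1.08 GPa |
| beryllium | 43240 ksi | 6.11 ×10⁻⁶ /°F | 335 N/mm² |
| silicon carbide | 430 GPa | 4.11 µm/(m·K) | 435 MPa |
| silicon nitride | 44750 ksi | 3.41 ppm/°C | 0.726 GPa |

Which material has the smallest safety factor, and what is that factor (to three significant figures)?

beryllium, n = 1.61

Converting E to GPa, α to ×10⁻⁶/K, σ_y to MPa, then σ and n for each:
  nickel superalloy: E = 211.2, α = 12.4, σ_y = 1080 → σ = 167 MPa, n = 6.48
  beryllium: E = 298.1, α = 11.0, σ_y = 335.0 → σ = 209 MPa, n = 1.61
  silicon carbide: E = 430.0, α = 4.11, σ_y = 435.0 → σ = 112 MPa, n = 3.87
  silicon nitride: E = 308.5, α = 3.41, σ_y = 726.0 → σ = 66.9 MPa, n = 10.8
Smallest n: beryllium with n = 1.61.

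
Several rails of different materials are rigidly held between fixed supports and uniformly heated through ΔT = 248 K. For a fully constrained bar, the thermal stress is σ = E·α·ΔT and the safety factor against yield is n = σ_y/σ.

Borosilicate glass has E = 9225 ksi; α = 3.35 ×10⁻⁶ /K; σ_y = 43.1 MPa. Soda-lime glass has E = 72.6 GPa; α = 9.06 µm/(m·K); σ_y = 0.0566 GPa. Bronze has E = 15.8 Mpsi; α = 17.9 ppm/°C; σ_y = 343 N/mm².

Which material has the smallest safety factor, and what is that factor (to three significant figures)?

soda-lime glass, n = 0.347

With everything in SI (GPa, ×10⁻⁶/K, MPa):
  borosilicate glass: E = 63.60, α = 3.35, σ_y = 43.10 → σ = 52.8 MPa, n = 0.816
  soda-lime glass: E = 72.60, α = 9.06, σ_y = 56.60 → σ = 163 MPa, n = 0.347
  bronze: E = 108.9, α = 17.9, σ_y = 343.0 → σ = 484 MPa, n = 0.709
Smallest n: soda-lime glass with n = 0.347.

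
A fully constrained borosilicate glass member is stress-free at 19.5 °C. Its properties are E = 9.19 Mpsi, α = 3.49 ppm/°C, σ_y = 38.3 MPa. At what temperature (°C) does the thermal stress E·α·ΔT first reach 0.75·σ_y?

E = 9.19 Mpsi = 63.36 GPa.
E·α·ΔT = 28.72 MPa ⇒ ΔT = 28.72 / (63.36×10³ × 3.49×10⁻⁶) = 129.9 K.
T = 19.5 + 129.9 = 149.4 °C.

149 °C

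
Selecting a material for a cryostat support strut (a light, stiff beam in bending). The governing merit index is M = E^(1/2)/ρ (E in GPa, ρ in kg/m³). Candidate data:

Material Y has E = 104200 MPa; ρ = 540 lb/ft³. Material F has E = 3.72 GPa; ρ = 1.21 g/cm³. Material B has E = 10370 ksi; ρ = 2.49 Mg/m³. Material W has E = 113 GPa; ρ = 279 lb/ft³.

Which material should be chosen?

material B

Convert each candidate to consistent units, then evaluate M:
  material Y: E = 104.2 GPa, ρ = 8650 kg/m³
  material F: E = 3.720 GPa, ρ = 1210 kg/m³
  material B: E = 71.50 GPa, ρ = 2490 kg/m³
  material W: E = 113.0 GPa, ρ = 4469 kg/m³
  material B: M = 3.40×10⁻³
  material W: M = 2.38×10⁻³
  material F: M = 1.59×10⁻³
  material Y: M = 1.18×10⁻³
Material B ranks first.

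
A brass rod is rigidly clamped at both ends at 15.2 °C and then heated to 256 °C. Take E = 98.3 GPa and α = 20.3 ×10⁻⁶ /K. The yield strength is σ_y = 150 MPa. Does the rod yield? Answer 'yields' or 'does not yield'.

ΔT = 240.8 K. Constrained thermal stress σ = E·α·ΔT = 98.30×10³ MPa × 20.3×10⁻⁶ × 240.8 = 481 MPa (compressive).
Compare to σ_y = 150 MPa: σ ≥ σ_y, so it yields.

yields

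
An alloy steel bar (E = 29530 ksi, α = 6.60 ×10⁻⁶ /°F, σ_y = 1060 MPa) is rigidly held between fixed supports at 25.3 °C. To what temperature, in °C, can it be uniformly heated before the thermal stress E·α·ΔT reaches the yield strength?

E = 29530 ksi = 203.6 GPa.
α = 6.60×10⁻⁶/°F × 9/5 = 11.9×10⁻⁶/K.
E·α·ΔT = 1060 MPa ⇒ ΔT = 1060 / (203.6×10³ × 11.9×10⁻⁶) = 438.2 K.
T = 25.3 + 438.2 = 463.5 °C.

464 °C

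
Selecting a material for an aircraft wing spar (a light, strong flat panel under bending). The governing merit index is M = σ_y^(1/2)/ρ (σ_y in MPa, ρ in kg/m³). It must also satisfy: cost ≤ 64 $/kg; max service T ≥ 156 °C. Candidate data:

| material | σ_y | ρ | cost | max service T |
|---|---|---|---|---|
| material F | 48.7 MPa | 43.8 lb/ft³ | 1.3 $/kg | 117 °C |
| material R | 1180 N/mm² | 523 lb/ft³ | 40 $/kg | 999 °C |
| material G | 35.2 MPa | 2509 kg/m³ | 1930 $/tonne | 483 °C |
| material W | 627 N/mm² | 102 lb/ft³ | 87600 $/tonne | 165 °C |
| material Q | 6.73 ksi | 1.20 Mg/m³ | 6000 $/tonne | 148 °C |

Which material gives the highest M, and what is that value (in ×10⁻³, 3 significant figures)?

Screen on constraints: cost ≤ 64 $/kg; max service T ≥ 156 °C. Survivors: material R, material G.
Convert each candidate to consistent units, then evaluate M:
  material R: σ_y = 1180 MPa, ρ = 8378 kg/m³
  material G: σ_y = 35.20 MPa, ρ = 2509 kg/m³
  material R: M = 4.10×10⁻³
  material G: M = 2.36×10⁻³
The maximum is for material R.

material R, M = 4.10×10⁻³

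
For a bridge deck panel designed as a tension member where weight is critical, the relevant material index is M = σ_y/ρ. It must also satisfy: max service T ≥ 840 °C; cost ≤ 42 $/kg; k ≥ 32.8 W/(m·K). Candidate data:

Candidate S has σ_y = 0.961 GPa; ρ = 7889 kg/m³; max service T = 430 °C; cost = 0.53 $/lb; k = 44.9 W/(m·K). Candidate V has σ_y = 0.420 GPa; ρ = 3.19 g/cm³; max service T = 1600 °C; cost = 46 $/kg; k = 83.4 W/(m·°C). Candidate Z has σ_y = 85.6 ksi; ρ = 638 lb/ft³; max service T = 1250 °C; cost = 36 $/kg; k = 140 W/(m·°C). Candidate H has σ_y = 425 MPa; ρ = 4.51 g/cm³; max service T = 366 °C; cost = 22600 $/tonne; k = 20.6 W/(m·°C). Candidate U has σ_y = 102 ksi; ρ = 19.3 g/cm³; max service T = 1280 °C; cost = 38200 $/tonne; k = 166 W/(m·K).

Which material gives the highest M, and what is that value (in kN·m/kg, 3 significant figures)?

Screen on constraints: max service T ≥ 840 °C; cost ≤ 42 $/kg; k ≥ 32.8 W/(m·K). Survivors: candidate Z, candidate U.
Convert each candidate to consistent units, then evaluate M:
  candidate Z: σ_y = 590.2 MPa, ρ = 10220 kg/m³
  candidate U: σ_y = 703.3 MPa, ρ = 19300 kg/m³
  candidate Z: M = 57.7 kN·m/kg
  candidate U: M = 36.4 kN·m/kg
Candidate Z ranks first.

candidate Z, M = 57.7 kN·m/kg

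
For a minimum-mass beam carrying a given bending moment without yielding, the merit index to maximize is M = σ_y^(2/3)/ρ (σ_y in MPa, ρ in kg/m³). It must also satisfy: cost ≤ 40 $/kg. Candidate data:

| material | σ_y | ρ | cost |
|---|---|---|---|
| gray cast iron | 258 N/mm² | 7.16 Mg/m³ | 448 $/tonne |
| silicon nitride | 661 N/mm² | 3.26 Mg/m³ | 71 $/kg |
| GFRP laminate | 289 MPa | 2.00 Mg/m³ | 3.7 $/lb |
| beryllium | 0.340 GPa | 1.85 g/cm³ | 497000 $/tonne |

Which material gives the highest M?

GFRP laminate

Screen on constraints: cost ≤ 40 $/kg. Survivors: gray cast iron, GFRP laminate.
In SI units:
  gray cast iron: σ_y = 258.0 MPa, ρ = 7160 kg/m³
  GFRP laminate: σ_y = 289.0 MPa, ρ = 2000 kg/m³
  GFRP laminate: M = 21.9×10⁻³
  gray cast iron: M = 5.66×10⁻³
Highest index: GFRP laminate.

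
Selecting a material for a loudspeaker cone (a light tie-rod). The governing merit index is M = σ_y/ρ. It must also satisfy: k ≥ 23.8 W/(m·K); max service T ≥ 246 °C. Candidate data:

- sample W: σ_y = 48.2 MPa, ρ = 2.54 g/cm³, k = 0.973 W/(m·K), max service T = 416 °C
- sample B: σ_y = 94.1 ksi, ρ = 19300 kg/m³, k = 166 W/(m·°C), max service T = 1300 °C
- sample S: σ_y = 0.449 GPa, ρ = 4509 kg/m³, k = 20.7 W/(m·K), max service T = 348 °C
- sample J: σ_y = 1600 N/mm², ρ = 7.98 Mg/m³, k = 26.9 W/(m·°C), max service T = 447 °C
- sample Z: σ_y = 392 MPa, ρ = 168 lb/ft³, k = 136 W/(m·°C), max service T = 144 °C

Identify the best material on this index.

Screen on constraints: k ≥ 23.8 W/(m·K); max service T ≥ 246 °C. Survivors: sample B, sample J.
After converting to SI:
  sample B: σ_y = 648.8 MPa, ρ = 19300 kg/m³
  sample J: σ_y = 1600 MPa, ρ = 7980 kg/m³
  sample J: M = 201 kN·m/kg
  sample B: M = 33.6 kN·m/kg
Sample J ranks first.

sample J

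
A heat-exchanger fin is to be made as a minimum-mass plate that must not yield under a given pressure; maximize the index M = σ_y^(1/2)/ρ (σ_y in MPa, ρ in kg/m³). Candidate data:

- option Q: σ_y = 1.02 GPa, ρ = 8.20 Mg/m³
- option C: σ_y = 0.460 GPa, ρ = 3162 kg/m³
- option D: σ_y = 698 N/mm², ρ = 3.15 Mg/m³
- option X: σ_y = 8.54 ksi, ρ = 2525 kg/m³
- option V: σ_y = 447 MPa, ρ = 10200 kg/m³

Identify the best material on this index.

Convert each candidate to consistent units, then evaluate M:
  option Q: σ_y = 1020 MPa, ρ = 8200 kg/m³
  option C: σ_y = 460.0 MPa, ρ = 3162 kg/m³
  option D: σ_y = 698.0 MPa, ρ = 3150 kg/m³
  option X: σ_y = 58.88 MPa, ρ = 2525 kg/m³
  option V: σ_y = 447.0 MPa, ρ = 10200 kg/m³
  option D: M = 8.39×10⁻³
  option C: M = 6.78×10⁻³
  option Q: M = 3.89×10⁻³
  option X: M = 3.04×10⁻³
  option V: M = 2.07×10⁻³
Highest index: option D.

option D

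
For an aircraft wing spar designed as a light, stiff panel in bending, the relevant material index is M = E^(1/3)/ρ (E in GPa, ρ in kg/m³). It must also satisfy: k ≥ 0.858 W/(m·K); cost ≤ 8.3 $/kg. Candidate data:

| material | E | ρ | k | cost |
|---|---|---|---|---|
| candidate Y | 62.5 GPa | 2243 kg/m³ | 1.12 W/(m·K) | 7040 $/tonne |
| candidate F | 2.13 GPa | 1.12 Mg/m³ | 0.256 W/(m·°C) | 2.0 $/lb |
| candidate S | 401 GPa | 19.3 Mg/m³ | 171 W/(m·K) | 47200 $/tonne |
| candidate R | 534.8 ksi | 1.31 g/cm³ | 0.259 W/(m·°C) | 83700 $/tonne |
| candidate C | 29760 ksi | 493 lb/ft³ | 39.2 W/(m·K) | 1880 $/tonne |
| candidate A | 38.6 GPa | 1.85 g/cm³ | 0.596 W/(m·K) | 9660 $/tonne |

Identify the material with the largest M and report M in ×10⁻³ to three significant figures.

Screen on constraints: k ≥ 0.858 W/(m·K); cost ≤ 8.3 $/kg. Survivors: candidate Y, candidate C.
After converting to SI:
  candidate Y: E = 62.50 GPa, ρ = 2243 kg/m³
  candidate C: E = 205.2 GPa, ρ = 7897 kg/m³
  candidate Y: M = 1.77×10⁻³
  candidate C: M = 0.747×10⁻³
The maximum is for candidate Y.

candidate Y, M = 1.77×10⁻³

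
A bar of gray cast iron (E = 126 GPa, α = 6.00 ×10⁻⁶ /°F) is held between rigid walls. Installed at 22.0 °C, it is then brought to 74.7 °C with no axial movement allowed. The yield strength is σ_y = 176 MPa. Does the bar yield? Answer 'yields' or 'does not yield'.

α = 6.00×10⁻⁶/°F × 9/5 = 10.8×10⁻⁶/K.
ΔT = 52.70 K. Constrained thermal stress σ = E·α·ΔT = 126.0×10³ MPa × 10.8×10⁻⁶ × 52.70 = 71.7 MPa (compressive).
Compare to σ_y = 176 MPa: σ < σ_y, so it does not yield.

does not yield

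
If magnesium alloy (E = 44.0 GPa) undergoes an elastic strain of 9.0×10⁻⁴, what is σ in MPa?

σ = E·ε = 44000 MPa × 9.0×10⁻⁴ = 39.6 MPa.

39.6 MPa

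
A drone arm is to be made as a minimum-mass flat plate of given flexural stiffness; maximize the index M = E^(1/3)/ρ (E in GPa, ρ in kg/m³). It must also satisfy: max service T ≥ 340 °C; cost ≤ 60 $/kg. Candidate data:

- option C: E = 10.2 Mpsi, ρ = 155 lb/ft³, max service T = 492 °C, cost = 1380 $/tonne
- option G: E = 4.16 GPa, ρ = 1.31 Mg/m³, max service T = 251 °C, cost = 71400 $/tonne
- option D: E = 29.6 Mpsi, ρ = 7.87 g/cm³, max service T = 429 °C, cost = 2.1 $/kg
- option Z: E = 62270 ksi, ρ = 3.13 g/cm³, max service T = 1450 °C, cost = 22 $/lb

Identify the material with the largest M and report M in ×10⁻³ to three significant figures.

option Z, M = 2.41×10⁻³

Screen on constraints: max service T ≥ 340 °C; cost ≤ 60 $/kg. Survivors: option C, option D, option Z.
Convert each candidate to consistent units, then evaluate M:
  option C: E = 70.33 GPa, ρ = 2483 kg/m³
  option D: E = 204.1 GPa, ρ = 7870 kg/m³
  option Z: E = 429.3 GPa, ρ = 3130 kg/m³
  option Z: M = 2.41×10⁻³
  option C: M = 1.66×10⁻³
  option D: M = 0.748×10⁻³
Highest index: option Z.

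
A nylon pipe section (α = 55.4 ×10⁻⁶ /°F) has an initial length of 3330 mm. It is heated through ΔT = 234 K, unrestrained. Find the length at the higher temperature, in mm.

3407.7 mm

Convert α: 55.4×10⁻⁶/°F × (9/5) = 99.7×10⁻⁶/K.
ΔL = α·L₀·ΔT = 99.7×10⁻⁶ × 3330 mm × 234.0 K = 77.7 mm.
L = L₀ + ΔL = 3330 + 77.7 = 3407.7 mm.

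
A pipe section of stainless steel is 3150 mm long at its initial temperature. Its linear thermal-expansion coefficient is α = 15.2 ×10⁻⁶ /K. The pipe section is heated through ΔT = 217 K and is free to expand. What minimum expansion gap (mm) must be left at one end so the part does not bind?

ΔL = α·L₀·ΔT = 15.2×10⁻⁶ × 3150 mm × 217.0 K = 10.4 mm.

10.4 mm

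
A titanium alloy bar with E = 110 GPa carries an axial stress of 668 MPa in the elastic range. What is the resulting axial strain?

ε = σ/E = 668 / 110000 = 6.07×10⁻³.

6.07×10⁻³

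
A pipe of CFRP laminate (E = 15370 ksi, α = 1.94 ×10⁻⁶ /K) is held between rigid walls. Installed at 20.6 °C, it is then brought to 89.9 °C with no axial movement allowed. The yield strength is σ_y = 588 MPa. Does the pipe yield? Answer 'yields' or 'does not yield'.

E = 15370 ksi = 106.0 GPa.
ΔT = 69.30 K. Constrained thermal stress σ = E·α·ΔT = 106.0×10³ MPa × 1.94×10⁻⁶ × 69.30 = 14.2 MPa (compressive).
Compare to σ_y = 588 MPa: σ < σ_y, so it does not yield.

does not yield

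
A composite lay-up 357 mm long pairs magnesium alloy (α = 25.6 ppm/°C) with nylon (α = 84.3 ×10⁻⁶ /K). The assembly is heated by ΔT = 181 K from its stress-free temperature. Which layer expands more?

α(magnesium alloy) = 25.6×10⁻⁶/K vs α(nylon) = 84.3×10⁻⁶/K.
Higher α expands more for the same ΔT: nylon.

nylon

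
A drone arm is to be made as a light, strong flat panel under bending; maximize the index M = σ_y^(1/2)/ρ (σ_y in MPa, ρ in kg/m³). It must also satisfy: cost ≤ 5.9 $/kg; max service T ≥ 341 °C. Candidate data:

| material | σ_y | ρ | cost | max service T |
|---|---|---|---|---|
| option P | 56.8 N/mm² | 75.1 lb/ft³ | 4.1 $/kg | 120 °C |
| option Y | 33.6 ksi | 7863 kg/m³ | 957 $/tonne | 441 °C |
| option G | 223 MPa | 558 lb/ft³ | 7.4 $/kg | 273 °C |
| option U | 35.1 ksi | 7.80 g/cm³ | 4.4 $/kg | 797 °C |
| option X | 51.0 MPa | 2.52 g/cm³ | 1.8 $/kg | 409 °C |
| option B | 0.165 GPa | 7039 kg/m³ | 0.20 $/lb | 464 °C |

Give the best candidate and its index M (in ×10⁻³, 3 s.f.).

Screen on constraints: cost ≤ 5.9 $/kg; max service T ≥ 341 °C. Survivors: option Y, option U, option X, option B.
After converting to SI:
  option Y: σ_y = 231.7 MPa, ρ = 7863 kg/m³
  option U: σ_y = 242.0 MPa, ρ = 7800 kg/m³
  option X: σ_y = 51.00 MPa, ρ = 2520 kg/m³
  option B: σ_y = 165.0 MPa, ρ = 7039 kg/m³
  option X: M = 2.83×10⁻³
  option U: M = 1.99×10⁻³
  option Y: M = 1.94×10⁻³
  option B: M = 1.82×10⁻³
The maximum is for option X.

option X, M = 2.83×10⁻³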